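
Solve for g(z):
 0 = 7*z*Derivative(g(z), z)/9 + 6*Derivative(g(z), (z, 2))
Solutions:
 g(z) = C1 + C2*erf(sqrt(21)*z/18)


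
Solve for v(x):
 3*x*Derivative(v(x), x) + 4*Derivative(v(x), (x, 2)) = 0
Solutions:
 v(x) = C1 + C2*erf(sqrt(6)*x/4)


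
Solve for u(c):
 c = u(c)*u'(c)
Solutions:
 u(c) = -sqrt(C1 + c^2)
 u(c) = sqrt(C1 + c^2)


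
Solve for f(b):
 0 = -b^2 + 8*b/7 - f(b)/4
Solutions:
 f(b) = 4*b*(8 - 7*b)/7


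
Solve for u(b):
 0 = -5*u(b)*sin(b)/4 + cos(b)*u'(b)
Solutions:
 u(b) = C1/cos(b)^(5/4)


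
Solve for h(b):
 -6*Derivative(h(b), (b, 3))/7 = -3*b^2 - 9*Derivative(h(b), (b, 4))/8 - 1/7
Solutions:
 h(b) = C1 + C2*b + C3*b^2 + C4*exp(16*b/21) + 7*b^5/120 + 49*b^4/128 + 9389*b^3/4608


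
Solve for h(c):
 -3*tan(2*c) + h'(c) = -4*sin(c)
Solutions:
 h(c) = C1 - 3*log(cos(2*c))/2 + 4*cos(c)


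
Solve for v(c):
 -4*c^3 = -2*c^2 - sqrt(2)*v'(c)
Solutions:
 v(c) = C1 + sqrt(2)*c^4/2 - sqrt(2)*c^3/3


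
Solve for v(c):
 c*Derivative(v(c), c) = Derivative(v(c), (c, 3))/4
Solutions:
 v(c) = C1 + Integral(C2*airyai(2^(2/3)*c) + C3*airybi(2^(2/3)*c), c)


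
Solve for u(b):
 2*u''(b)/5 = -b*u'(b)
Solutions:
 u(b) = C1 + C2*erf(sqrt(5)*b/2)


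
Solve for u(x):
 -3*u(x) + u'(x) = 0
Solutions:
 u(x) = C1*exp(3*x)


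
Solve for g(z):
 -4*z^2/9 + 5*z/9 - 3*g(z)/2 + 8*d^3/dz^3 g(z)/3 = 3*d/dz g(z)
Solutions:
 g(z) = C1*exp(-6^(1/3)*z*(6^(1/3)/(sqrt(3) + 3)^(1/3) + (sqrt(3) + 3)^(1/3))/8)*sin(2^(1/3)*3^(1/6)*z*(-3^(2/3)*(sqrt(3) + 3)^(1/3) + 3*2^(1/3)/(sqrt(3) + 3)^(1/3))/8) + C2*exp(-6^(1/3)*z*(6^(1/3)/(sqrt(3) + 3)^(1/3) + (sqrt(3) + 3)^(1/3))/8)*cos(2^(1/3)*3^(1/6)*z*(-3^(2/3)*(sqrt(3) + 3)^(1/3) + 3*2^(1/3)/(sqrt(3) + 3)^(1/3))/8) + C3*exp(6^(1/3)*z*(6^(1/3)/(sqrt(3) + 3)^(1/3) + (sqrt(3) + 3)^(1/3))/4) - 8*z^2/27 + 14*z/9 - 28/9


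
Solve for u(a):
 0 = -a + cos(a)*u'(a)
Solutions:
 u(a) = C1 + Integral(a/cos(a), a)


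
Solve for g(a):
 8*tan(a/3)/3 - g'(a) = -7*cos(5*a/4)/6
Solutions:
 g(a) = C1 - 8*log(cos(a/3)) + 14*sin(5*a/4)/15


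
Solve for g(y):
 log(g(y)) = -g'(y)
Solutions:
 li(g(y)) = C1 - y


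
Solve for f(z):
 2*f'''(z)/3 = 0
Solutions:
 f(z) = C1 + C2*z + C3*z^2


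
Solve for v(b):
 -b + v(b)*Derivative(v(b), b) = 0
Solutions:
 v(b) = -sqrt(C1 + b^2)
 v(b) = sqrt(C1 + b^2)


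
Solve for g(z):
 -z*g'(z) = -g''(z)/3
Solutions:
 g(z) = C1 + C2*erfi(sqrt(6)*z/2)


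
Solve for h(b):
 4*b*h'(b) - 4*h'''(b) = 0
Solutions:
 h(b) = C1 + Integral(C2*airyai(b) + C3*airybi(b), b)


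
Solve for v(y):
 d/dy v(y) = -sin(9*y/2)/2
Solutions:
 v(y) = C1 + cos(9*y/2)/9


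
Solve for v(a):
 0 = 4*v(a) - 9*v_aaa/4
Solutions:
 v(a) = C3*exp(2*6^(1/3)*a/3) + (C1*sin(2^(1/3)*3^(5/6)*a/3) + C2*cos(2^(1/3)*3^(5/6)*a/3))*exp(-6^(1/3)*a/3)


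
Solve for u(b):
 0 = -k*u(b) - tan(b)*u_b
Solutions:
 u(b) = C1*exp(-k*log(sin(b)))


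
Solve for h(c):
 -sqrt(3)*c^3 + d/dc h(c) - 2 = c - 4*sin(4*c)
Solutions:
 h(c) = C1 + sqrt(3)*c^4/4 + c^2/2 + 2*c + cos(4*c)


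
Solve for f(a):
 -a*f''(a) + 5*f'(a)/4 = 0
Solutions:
 f(a) = C1 + C2*a^(9/4)


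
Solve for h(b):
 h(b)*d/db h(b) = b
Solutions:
 h(b) = -sqrt(C1 + b^2)
 h(b) = sqrt(C1 + b^2)


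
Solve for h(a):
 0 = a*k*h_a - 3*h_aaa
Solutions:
 h(a) = C1 + Integral(C2*airyai(3^(2/3)*a*k^(1/3)/3) + C3*airybi(3^(2/3)*a*k^(1/3)/3), a)


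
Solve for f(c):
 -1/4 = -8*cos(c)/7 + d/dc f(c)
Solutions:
 f(c) = C1 - c/4 + 8*sin(c)/7


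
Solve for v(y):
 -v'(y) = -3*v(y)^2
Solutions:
 v(y) = -1/(C1 + 3*y)


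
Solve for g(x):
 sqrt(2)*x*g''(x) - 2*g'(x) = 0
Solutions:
 g(x) = C1 + C2*x^(1 + sqrt(2))


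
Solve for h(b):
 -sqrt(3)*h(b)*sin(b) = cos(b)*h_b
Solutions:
 h(b) = C1*cos(b)^(sqrt(3))


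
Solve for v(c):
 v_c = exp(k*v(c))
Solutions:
 v(c) = Piecewise((log(-1/(C1*k + c*k))/k, Ne(k, 0)), (nan, True))
 v(c) = Piecewise((C1 + c, Eq(k, 0)), (nan, True))


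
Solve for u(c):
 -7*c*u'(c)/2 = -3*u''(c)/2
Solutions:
 u(c) = C1 + C2*erfi(sqrt(42)*c/6)


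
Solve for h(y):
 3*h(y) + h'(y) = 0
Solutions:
 h(y) = C1*exp(-3*y)


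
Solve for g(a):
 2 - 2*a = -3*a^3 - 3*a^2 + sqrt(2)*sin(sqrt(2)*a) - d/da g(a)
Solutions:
 g(a) = C1 - 3*a^4/4 - a^3 + a^2 - 2*a - cos(sqrt(2)*a)


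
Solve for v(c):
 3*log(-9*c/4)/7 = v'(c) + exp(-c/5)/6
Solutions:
 v(c) = C1 + 3*c*log(-c)/7 + 3*c*(-2*log(2) - 1 + 2*log(3))/7 + 5*exp(-c/5)/6


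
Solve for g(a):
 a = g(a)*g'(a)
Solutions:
 g(a) = -sqrt(C1 + a^2)
 g(a) = sqrt(C1 + a^2)


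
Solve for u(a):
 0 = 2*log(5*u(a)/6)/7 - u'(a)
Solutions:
 -7*Integral(1/(log(_y) - log(6) + log(5)), (_y, u(a)))/2 = C1 - a


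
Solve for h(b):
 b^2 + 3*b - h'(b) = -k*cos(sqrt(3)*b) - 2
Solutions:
 h(b) = C1 + b^3/3 + 3*b^2/2 + 2*b + sqrt(3)*k*sin(sqrt(3)*b)/3


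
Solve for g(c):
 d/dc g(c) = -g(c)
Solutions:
 g(c) = C1*exp(-c)


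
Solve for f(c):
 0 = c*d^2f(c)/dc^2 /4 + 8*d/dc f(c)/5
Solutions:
 f(c) = C1 + C2/c^(27/5)


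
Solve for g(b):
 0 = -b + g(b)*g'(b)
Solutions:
 g(b) = -sqrt(C1 + b^2)
 g(b) = sqrt(C1 + b^2)


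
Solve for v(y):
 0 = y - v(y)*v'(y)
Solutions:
 v(y) = -sqrt(C1 + y^2)
 v(y) = sqrt(C1 + y^2)


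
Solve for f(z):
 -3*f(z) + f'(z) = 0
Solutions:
 f(z) = C1*exp(3*z)


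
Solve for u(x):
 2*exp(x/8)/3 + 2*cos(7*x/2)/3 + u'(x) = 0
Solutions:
 u(x) = C1 - 16*exp(x/8)/3 - 4*sin(7*x/2)/21


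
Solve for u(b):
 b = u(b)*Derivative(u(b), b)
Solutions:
 u(b) = -sqrt(C1 + b^2)
 u(b) = sqrt(C1 + b^2)


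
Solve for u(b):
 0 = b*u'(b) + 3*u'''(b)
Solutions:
 u(b) = C1 + Integral(C2*airyai(-3^(2/3)*b/3) + C3*airybi(-3^(2/3)*b/3), b)


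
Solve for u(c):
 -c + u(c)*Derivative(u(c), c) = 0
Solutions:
 u(c) = -sqrt(C1 + c^2)
 u(c) = sqrt(C1 + c^2)


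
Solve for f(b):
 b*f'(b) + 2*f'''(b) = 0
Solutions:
 f(b) = C1 + Integral(C2*airyai(-2^(2/3)*b/2) + C3*airybi(-2^(2/3)*b/2), b)


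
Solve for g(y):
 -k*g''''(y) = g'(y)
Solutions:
 g(y) = C1 + C2*exp(y*(-1/k)^(1/3)) + C3*exp(y*(-1/k)^(1/3)*(-1 + sqrt(3)*I)/2) + C4*exp(-y*(-1/k)^(1/3)*(1 + sqrt(3)*I)/2)


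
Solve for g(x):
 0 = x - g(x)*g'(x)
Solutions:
 g(x) = -sqrt(C1 + x^2)
 g(x) = sqrt(C1 + x^2)


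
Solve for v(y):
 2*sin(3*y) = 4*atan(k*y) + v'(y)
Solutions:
 v(y) = C1 - 4*Piecewise((y*atan(k*y) - log(k^2*y^2 + 1)/(2*k), Ne(k, 0)), (0, True)) - 2*cos(3*y)/3


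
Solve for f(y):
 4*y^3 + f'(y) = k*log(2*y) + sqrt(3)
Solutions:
 f(y) = C1 + k*y*log(y) - k*y + k*y*log(2) - y^4 + sqrt(3)*y


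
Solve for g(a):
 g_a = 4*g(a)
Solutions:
 g(a) = C1*exp(4*a)


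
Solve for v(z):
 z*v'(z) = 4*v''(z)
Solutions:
 v(z) = C1 + C2*erfi(sqrt(2)*z/4)


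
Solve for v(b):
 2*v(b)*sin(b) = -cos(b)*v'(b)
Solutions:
 v(b) = C1*cos(b)^2


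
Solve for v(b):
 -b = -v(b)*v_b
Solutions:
 v(b) = -sqrt(C1 + b^2)
 v(b) = sqrt(C1 + b^2)


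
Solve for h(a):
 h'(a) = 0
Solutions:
 h(a) = C1


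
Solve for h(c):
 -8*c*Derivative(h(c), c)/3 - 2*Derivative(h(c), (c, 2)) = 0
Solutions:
 h(c) = C1 + C2*erf(sqrt(6)*c/3)


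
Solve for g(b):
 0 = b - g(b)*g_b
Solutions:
 g(b) = -sqrt(C1 + b^2)
 g(b) = sqrt(C1 + b^2)


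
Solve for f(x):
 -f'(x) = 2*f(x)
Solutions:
 f(x) = C1*exp(-2*x)


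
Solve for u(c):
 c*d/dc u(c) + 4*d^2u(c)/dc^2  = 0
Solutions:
 u(c) = C1 + C2*erf(sqrt(2)*c/4)


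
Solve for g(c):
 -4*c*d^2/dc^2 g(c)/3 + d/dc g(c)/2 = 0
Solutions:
 g(c) = C1 + C2*c^(11/8)


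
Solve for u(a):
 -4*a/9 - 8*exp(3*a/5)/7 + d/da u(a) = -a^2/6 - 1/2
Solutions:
 u(a) = C1 - a^3/18 + 2*a^2/9 - a/2 + 40*exp(3*a/5)/21


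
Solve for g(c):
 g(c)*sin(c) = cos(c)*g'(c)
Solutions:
 g(c) = C1/cos(c)


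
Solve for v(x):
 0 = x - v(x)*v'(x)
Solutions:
 v(x) = -sqrt(C1 + x^2)
 v(x) = sqrt(C1 + x^2)


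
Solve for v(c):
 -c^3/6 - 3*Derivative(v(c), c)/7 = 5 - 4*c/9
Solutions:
 v(c) = C1 - 7*c^4/72 + 14*c^2/27 - 35*c/3


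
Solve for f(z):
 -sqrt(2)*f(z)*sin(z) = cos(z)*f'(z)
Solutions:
 f(z) = C1*cos(z)^(sqrt(2))


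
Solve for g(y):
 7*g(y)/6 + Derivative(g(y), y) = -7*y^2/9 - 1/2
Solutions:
 g(y) = C1*exp(-7*y/6) - 2*y^2/3 + 8*y/7 - 69/49


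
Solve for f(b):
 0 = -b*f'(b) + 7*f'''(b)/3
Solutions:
 f(b) = C1 + Integral(C2*airyai(3^(1/3)*7^(2/3)*b/7) + C3*airybi(3^(1/3)*7^(2/3)*b/7), b)


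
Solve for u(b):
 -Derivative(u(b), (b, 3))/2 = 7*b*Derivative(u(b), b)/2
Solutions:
 u(b) = C1 + Integral(C2*airyai(-7^(1/3)*b) + C3*airybi(-7^(1/3)*b), b)


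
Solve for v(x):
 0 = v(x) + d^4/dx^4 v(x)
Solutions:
 v(x) = (C1*sin(sqrt(2)*x/2) + C2*cos(sqrt(2)*x/2))*exp(-sqrt(2)*x/2) + (C3*sin(sqrt(2)*x/2) + C4*cos(sqrt(2)*x/2))*exp(sqrt(2)*x/2)


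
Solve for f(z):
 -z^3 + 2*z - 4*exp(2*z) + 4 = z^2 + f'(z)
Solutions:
 f(z) = C1 - z^4/4 - z^3/3 + z^2 + 4*z - 2*exp(2*z)


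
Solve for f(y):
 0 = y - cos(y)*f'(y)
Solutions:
 f(y) = C1 + Integral(y/cos(y), y)


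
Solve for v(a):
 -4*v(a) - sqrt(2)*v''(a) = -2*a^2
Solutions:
 v(a) = C1*sin(2^(3/4)*a) + C2*cos(2^(3/4)*a) + a^2/2 - sqrt(2)/4


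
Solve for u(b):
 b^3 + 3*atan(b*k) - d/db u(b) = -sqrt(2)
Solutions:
 u(b) = C1 + b^4/4 + sqrt(2)*b + 3*Piecewise((b*atan(b*k) - log(b^2*k^2 + 1)/(2*k), Ne(k, 0)), (0, True))


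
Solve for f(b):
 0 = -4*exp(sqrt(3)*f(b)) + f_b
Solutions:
 f(b) = sqrt(3)*(2*log(-1/(C1 + 4*b)) - log(3))/6


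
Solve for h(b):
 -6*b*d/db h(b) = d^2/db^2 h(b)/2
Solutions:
 h(b) = C1 + C2*erf(sqrt(6)*b)


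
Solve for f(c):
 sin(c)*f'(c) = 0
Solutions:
 f(c) = C1


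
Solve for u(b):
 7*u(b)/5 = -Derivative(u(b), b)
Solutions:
 u(b) = C1*exp(-7*b/5)


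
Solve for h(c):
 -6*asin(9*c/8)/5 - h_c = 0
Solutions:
 h(c) = C1 - 6*c*asin(9*c/8)/5 - 2*sqrt(64 - 81*c^2)/15


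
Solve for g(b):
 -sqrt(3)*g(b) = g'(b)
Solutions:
 g(b) = C1*exp(-sqrt(3)*b)


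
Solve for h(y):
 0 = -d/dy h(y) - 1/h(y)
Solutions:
 h(y) = -sqrt(C1 - 2*y)
 h(y) = sqrt(C1 - 2*y)


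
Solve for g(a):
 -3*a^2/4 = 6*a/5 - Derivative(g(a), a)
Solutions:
 g(a) = C1 + a^3/4 + 3*a^2/5


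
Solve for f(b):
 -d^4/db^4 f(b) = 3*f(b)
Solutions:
 f(b) = (C1*sin(sqrt(2)*3^(1/4)*b/2) + C2*cos(sqrt(2)*3^(1/4)*b/2))*exp(-sqrt(2)*3^(1/4)*b/2) + (C3*sin(sqrt(2)*3^(1/4)*b/2) + C4*cos(sqrt(2)*3^(1/4)*b/2))*exp(sqrt(2)*3^(1/4)*b/2)


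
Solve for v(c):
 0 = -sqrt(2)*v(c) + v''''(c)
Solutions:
 v(c) = C1*exp(-2^(1/8)*c) + C2*exp(2^(1/8)*c) + C3*sin(2^(1/8)*c) + C4*cos(2^(1/8)*c)


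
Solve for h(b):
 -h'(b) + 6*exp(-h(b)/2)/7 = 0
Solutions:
 h(b) = 2*log(C1 + 3*b/7)


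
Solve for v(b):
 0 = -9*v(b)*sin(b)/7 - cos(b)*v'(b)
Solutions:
 v(b) = C1*cos(b)^(9/7)


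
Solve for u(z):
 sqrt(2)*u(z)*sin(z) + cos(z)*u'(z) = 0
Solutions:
 u(z) = C1*cos(z)^(sqrt(2))


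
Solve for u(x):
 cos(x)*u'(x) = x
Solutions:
 u(x) = C1 + Integral(x/cos(x), x)


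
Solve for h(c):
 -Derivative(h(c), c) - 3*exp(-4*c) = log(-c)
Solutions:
 h(c) = C1 - c*log(-c) + c + 3*exp(-4*c)/4


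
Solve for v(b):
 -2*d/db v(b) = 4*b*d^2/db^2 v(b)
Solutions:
 v(b) = C1 + C2*sqrt(b)


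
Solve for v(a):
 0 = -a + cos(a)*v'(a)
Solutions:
 v(a) = C1 + Integral(a/cos(a), a)


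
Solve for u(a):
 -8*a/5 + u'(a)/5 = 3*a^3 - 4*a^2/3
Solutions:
 u(a) = C1 + 15*a^4/4 - 20*a^3/9 + 4*a^2


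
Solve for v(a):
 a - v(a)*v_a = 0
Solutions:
 v(a) = -sqrt(C1 + a^2)
 v(a) = sqrt(C1 + a^2)


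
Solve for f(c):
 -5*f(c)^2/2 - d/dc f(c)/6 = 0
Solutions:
 f(c) = 1/(C1 + 15*c)


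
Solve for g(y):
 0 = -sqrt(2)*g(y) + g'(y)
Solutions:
 g(y) = C1*exp(sqrt(2)*y)


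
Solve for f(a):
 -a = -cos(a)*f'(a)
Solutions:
 f(a) = C1 + Integral(a/cos(a), a)


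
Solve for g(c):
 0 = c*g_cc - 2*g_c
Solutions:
 g(c) = C1 + C2*c^3


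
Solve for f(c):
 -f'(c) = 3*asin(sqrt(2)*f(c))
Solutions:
 Integral(1/asin(sqrt(2)*_y), (_y, f(c))) = C1 - 3*c


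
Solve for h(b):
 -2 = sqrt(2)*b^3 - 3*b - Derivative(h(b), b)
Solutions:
 h(b) = C1 + sqrt(2)*b^4/4 - 3*b^2/2 + 2*b


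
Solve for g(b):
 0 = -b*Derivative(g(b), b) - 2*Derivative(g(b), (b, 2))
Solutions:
 g(b) = C1 + C2*erf(b/2)


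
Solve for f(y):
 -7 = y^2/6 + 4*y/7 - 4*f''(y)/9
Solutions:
 f(y) = C1 + C2*y + y^4/32 + 3*y^3/14 + 63*y^2/8


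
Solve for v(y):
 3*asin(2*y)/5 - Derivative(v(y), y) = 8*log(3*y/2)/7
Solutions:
 v(y) = C1 - 8*y*log(y)/7 + 3*y*asin(2*y)/5 - 8*y*log(3)/7 + 8*y*log(2)/7 + 8*y/7 + 3*sqrt(1 - 4*y^2)/10


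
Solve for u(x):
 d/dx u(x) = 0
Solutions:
 u(x) = C1


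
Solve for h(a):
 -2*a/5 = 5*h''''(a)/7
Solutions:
 h(a) = C1 + C2*a + C3*a^2 + C4*a^3 - 7*a^5/1500


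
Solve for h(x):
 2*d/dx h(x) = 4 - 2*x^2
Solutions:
 h(x) = C1 - x^3/3 + 2*x


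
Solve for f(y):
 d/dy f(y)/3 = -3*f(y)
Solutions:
 f(y) = C1*exp(-9*y)


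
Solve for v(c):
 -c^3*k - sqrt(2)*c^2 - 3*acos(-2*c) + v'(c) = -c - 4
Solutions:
 v(c) = C1 + c^4*k/4 + sqrt(2)*c^3/3 - c^2/2 + 3*c*acos(-2*c) - 4*c + 3*sqrt(1 - 4*c^2)/2


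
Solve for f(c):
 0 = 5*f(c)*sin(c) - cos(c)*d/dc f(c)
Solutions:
 f(c) = C1/cos(c)^5


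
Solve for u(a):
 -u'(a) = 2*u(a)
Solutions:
 u(a) = C1*exp(-2*a)


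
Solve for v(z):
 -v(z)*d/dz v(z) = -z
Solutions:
 v(z) = -sqrt(C1 + z^2)
 v(z) = sqrt(C1 + z^2)


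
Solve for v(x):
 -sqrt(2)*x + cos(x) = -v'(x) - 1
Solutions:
 v(x) = C1 + sqrt(2)*x^2/2 - x - sin(x)


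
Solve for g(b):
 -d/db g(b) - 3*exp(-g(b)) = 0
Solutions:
 g(b) = log(C1 - 3*b)


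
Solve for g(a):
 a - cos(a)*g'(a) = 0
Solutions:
 g(a) = C1 + Integral(a/cos(a), a)


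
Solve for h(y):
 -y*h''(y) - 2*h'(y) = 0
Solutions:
 h(y) = C1 + C2/y


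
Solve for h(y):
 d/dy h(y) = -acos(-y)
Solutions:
 h(y) = C1 - y*acos(-y) - sqrt(1 - y^2)


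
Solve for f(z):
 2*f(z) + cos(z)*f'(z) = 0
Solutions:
 f(z) = C1*(sin(z) - 1)/(sin(z) + 1)


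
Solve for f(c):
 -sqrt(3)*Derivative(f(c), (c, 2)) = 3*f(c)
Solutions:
 f(c) = C1*sin(3^(1/4)*c) + C2*cos(3^(1/4)*c)


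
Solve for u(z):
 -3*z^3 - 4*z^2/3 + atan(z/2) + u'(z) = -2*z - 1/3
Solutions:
 u(z) = C1 + 3*z^4/4 + 4*z^3/9 - z^2 - z*atan(z/2) - z/3 + log(z^2 + 4)


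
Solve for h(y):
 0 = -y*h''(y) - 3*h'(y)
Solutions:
 h(y) = C1 + C2/y^2


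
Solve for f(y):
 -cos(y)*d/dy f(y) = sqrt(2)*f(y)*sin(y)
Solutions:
 f(y) = C1*cos(y)^(sqrt(2))


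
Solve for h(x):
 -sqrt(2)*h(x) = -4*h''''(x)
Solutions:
 h(x) = C1*exp(-2^(5/8)*x/2) + C2*exp(2^(5/8)*x/2) + C3*sin(2^(5/8)*x/2) + C4*cos(2^(5/8)*x/2)


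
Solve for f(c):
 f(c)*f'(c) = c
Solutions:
 f(c) = -sqrt(C1 + c^2)
 f(c) = sqrt(C1 + c^2)


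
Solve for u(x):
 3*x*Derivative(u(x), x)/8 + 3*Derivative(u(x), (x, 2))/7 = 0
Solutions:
 u(x) = C1 + C2*erf(sqrt(7)*x/4)


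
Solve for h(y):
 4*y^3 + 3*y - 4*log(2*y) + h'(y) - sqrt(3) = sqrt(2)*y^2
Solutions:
 h(y) = C1 - y^4 + sqrt(2)*y^3/3 - 3*y^2/2 + 4*y*log(y) - 4*y + sqrt(3)*y + y*log(16)


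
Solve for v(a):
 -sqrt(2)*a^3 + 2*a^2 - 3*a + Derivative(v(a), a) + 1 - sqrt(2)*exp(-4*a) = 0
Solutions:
 v(a) = C1 + sqrt(2)*a^4/4 - 2*a^3/3 + 3*a^2/2 - a - sqrt(2)*exp(-4*a)/4


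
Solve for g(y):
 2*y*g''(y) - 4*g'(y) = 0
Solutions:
 g(y) = C1 + C2*y^3


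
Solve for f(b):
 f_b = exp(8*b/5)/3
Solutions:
 f(b) = C1 + 5*exp(8*b/5)/24


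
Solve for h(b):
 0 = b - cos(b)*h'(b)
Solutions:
 h(b) = C1 + Integral(b/cos(b), b)


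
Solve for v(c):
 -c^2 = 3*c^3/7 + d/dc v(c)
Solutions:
 v(c) = C1 - 3*c^4/28 - c^3/3


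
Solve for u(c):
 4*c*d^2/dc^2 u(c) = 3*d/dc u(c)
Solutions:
 u(c) = C1 + C2*c^(7/4)


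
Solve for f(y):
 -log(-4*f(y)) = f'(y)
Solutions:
 Integral(1/(log(-_y) + 2*log(2)), (_y, f(y))) = C1 - y


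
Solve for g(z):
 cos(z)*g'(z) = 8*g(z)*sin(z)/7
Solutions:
 g(z) = C1/cos(z)^(8/7)


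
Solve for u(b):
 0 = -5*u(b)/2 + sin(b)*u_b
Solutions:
 u(b) = C1*(cos(b) - 1)^(5/4)/(cos(b) + 1)^(5/4)


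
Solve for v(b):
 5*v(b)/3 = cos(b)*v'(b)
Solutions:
 v(b) = C1*(sin(b) + 1)^(5/6)/(sin(b) - 1)^(5/6)


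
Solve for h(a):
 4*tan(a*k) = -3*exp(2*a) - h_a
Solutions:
 h(a) = C1 - 4*Piecewise((-log(cos(a*k))/k, Ne(k, 0)), (0, True)) - 3*exp(2*a)/2


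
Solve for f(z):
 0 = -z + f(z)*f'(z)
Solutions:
 f(z) = -sqrt(C1 + z^2)
 f(z) = sqrt(C1 + z^2)


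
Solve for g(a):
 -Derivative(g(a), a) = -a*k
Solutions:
 g(a) = C1 + a^2*k/2


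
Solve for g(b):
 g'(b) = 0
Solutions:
 g(b) = C1


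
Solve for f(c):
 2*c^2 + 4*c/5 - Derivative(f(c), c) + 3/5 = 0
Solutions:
 f(c) = C1 + 2*c^3/3 + 2*c^2/5 + 3*c/5


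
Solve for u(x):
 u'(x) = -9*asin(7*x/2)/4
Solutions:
 u(x) = C1 - 9*x*asin(7*x/2)/4 - 9*sqrt(4 - 49*x^2)/28


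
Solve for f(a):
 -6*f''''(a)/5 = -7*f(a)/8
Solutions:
 f(a) = C1*exp(-3^(3/4)*35^(1/4)*a/6) + C2*exp(3^(3/4)*35^(1/4)*a/6) + C3*sin(3^(3/4)*35^(1/4)*a/6) + C4*cos(3^(3/4)*35^(1/4)*a/6)


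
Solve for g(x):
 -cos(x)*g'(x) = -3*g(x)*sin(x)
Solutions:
 g(x) = C1/cos(x)^3


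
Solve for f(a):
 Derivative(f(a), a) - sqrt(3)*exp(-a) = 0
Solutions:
 f(a) = C1 - sqrt(3)*exp(-a)


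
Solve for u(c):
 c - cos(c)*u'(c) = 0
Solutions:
 u(c) = C1 + Integral(c/cos(c), c)


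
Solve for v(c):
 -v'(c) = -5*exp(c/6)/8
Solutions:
 v(c) = C1 + 15*exp(c/6)/4


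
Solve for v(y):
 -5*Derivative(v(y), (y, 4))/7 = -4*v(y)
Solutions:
 v(y) = C1*exp(-sqrt(2)*5^(3/4)*7^(1/4)*y/5) + C2*exp(sqrt(2)*5^(3/4)*7^(1/4)*y/5) + C3*sin(sqrt(2)*5^(3/4)*7^(1/4)*y/5) + C4*cos(sqrt(2)*5^(3/4)*7^(1/4)*y/5)


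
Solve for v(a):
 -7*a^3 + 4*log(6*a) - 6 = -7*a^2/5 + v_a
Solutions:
 v(a) = C1 - 7*a^4/4 + 7*a^3/15 + 4*a*log(a) - 10*a + 4*a*log(6)


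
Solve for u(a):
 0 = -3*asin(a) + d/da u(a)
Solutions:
 u(a) = C1 + 3*a*asin(a) + 3*sqrt(1 - a^2)


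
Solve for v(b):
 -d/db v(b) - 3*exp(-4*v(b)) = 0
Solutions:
 v(b) = log(-I*(C1 - 12*b)^(1/4))
 v(b) = log(I*(C1 - 12*b)^(1/4))
 v(b) = log(-(C1 - 12*b)^(1/4))
 v(b) = log(C1 - 12*b)/4


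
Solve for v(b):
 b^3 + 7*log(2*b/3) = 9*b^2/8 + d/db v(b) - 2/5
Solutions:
 v(b) = C1 + b^4/4 - 3*b^3/8 + 7*b*log(b) - 7*b*log(3) - 33*b/5 + 7*b*log(2)


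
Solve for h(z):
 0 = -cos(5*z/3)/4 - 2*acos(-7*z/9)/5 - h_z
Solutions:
 h(z) = C1 - 2*z*acos(-7*z/9)/5 - 2*sqrt(81 - 49*z^2)/35 - 3*sin(5*z/3)/20


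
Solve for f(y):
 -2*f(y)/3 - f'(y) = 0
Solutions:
 f(y) = C1*exp(-2*y/3)


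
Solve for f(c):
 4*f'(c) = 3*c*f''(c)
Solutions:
 f(c) = C1 + C2*c^(7/3)


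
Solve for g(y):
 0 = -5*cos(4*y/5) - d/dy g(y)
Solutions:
 g(y) = C1 - 25*sin(4*y/5)/4


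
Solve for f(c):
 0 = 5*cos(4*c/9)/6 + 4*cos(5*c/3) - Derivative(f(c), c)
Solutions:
 f(c) = C1 + 15*sin(4*c/9)/8 + 12*sin(5*c/3)/5


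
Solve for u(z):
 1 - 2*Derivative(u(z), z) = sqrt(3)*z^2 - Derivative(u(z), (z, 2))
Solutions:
 u(z) = C1 + C2*exp(2*z) - sqrt(3)*z^3/6 - sqrt(3)*z^2/4 - sqrt(3)*z/4 + z/2


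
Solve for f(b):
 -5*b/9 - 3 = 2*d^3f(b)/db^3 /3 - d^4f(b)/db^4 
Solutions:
 f(b) = C1 + C2*b + C3*b^2 + C4*exp(2*b/3) - 5*b^4/144 - 23*b^3/24


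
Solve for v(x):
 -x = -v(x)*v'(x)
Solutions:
 v(x) = -sqrt(C1 + x^2)
 v(x) = sqrt(C1 + x^2)


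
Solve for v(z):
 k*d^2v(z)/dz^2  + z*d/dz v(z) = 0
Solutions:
 v(z) = C1 + C2*sqrt(k)*erf(sqrt(2)*z*sqrt(1/k)/2)


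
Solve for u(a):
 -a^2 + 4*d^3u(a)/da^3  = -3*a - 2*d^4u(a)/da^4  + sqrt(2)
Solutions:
 u(a) = C1 + C2*a + C3*a^2 + C4*exp(-2*a) + a^5/240 - a^4/24 + a^3*(sqrt(2) + 2)/24


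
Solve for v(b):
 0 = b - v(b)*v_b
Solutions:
 v(b) = -sqrt(C1 + b^2)
 v(b) = sqrt(C1 + b^2)


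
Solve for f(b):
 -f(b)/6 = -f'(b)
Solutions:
 f(b) = C1*exp(b/6)


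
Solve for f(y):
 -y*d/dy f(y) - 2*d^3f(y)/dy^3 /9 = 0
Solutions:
 f(y) = C1 + Integral(C2*airyai(-6^(2/3)*y/2) + C3*airybi(-6^(2/3)*y/2), y)


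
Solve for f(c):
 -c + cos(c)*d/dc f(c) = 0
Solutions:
 f(c) = C1 + Integral(c/cos(c), c)


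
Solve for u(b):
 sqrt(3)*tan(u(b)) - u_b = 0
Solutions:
 u(b) = pi - asin(C1*exp(sqrt(3)*b))
 u(b) = asin(C1*exp(sqrt(3)*b))


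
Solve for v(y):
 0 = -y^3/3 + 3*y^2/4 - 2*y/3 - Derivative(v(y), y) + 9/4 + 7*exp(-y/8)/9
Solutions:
 v(y) = C1 - y^4/12 + y^3/4 - y^2/3 + 9*y/4 - 56*exp(-y/8)/9


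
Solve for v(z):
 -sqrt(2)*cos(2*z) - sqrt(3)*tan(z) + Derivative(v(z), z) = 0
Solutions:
 v(z) = C1 - sqrt(3)*log(cos(z)) + sqrt(2)*sin(2*z)/2


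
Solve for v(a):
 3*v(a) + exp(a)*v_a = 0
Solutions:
 v(a) = C1*exp(3*exp(-a))


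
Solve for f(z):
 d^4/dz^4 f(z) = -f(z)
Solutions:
 f(z) = (C1*sin(sqrt(2)*z/2) + C2*cos(sqrt(2)*z/2))*exp(-sqrt(2)*z/2) + (C3*sin(sqrt(2)*z/2) + C4*cos(sqrt(2)*z/2))*exp(sqrt(2)*z/2)


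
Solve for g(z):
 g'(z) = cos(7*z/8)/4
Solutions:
 g(z) = C1 + 2*sin(7*z/8)/7


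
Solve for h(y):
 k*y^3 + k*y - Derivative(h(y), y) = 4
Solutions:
 h(y) = C1 + k*y^4/4 + k*y^2/2 - 4*y


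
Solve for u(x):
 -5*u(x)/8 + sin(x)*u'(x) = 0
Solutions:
 u(x) = C1*(cos(x) - 1)^(5/16)/(cos(x) + 1)^(5/16)


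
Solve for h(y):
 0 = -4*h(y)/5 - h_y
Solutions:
 h(y) = C1*exp(-4*y/5)


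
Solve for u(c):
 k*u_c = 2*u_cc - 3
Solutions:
 u(c) = C1 + C2*exp(c*k/2) - 3*c/k


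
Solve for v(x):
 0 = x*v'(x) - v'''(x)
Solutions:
 v(x) = C1 + Integral(C2*airyai(x) + C3*airybi(x), x)


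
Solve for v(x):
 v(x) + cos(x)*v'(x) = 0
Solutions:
 v(x) = C1*sqrt(sin(x) - 1)/sqrt(sin(x) + 1)


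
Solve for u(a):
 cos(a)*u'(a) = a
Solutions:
 u(a) = C1 + Integral(a/cos(a), a)


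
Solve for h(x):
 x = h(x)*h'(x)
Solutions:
 h(x) = -sqrt(C1 + x^2)
 h(x) = sqrt(C1 + x^2)


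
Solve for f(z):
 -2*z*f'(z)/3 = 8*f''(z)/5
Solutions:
 f(z) = C1 + C2*erf(sqrt(30)*z/12)


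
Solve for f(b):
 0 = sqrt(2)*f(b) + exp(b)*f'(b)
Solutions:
 f(b) = C1*exp(sqrt(2)*exp(-b))


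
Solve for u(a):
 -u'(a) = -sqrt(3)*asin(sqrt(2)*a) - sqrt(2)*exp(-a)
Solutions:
 u(a) = C1 + sqrt(3)*a*asin(sqrt(2)*a) + sqrt(6)*sqrt(1 - 2*a^2)/2 - sqrt(2)*exp(-a)


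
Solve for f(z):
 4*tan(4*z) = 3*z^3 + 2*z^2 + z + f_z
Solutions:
 f(z) = C1 - 3*z^4/4 - 2*z^3/3 - z^2/2 - log(cos(4*z))


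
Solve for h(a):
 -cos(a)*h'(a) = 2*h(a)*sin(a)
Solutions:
 h(a) = C1*cos(a)^2


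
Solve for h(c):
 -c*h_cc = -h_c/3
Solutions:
 h(c) = C1 + C2*c^(4/3)


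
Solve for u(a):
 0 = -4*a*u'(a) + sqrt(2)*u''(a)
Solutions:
 u(a) = C1 + C2*erfi(2^(1/4)*a)


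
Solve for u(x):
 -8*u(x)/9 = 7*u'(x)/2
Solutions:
 u(x) = C1*exp(-16*x/63)


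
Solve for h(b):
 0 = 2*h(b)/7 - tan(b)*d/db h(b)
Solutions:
 h(b) = C1*sin(b)^(2/7)


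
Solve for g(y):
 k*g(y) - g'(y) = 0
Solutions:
 g(y) = C1*exp(k*y)


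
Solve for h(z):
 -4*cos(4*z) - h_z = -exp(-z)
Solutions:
 h(z) = C1 - sin(4*z) - exp(-z)


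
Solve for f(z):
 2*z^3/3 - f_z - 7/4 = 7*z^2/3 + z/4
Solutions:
 f(z) = C1 + z^4/6 - 7*z^3/9 - z^2/8 - 7*z/4


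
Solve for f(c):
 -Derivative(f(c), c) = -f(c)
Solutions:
 f(c) = C1*exp(c)


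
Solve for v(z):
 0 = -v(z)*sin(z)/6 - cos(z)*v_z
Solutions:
 v(z) = C1*cos(z)^(1/6)


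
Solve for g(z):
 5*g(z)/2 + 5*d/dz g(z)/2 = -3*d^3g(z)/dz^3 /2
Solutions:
 g(z) = C1*exp(10^(1/3)*z*(-2*5^(1/3)/(9 + sqrt(101))^(1/3) + 2^(1/3)*(9 + sqrt(101))^(1/3))/12)*sin(10^(1/3)*sqrt(3)*z*(2*5^(1/3)/(9 + sqrt(101))^(1/3) + 2^(1/3)*(9 + sqrt(101))^(1/3))/12) + C2*exp(10^(1/3)*z*(-2*5^(1/3)/(9 + sqrt(101))^(1/3) + 2^(1/3)*(9 + sqrt(101))^(1/3))/12)*cos(10^(1/3)*sqrt(3)*z*(2*5^(1/3)/(9 + sqrt(101))^(1/3) + 2^(1/3)*(9 + sqrt(101))^(1/3))/12) + C3*exp(-10^(1/3)*z*(-2*5^(1/3)/(9 + sqrt(101))^(1/3) + 2^(1/3)*(9 + sqrt(101))^(1/3))/6)


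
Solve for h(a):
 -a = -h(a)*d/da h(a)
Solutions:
 h(a) = -sqrt(C1 + a^2)
 h(a) = sqrt(C1 + a^2)


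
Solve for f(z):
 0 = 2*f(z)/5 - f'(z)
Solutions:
 f(z) = C1*exp(2*z/5)


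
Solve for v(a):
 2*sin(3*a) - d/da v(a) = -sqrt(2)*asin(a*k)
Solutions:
 v(a) = C1 + sqrt(2)*Piecewise((a*asin(a*k) + sqrt(-a^2*k^2 + 1)/k, Ne(k, 0)), (0, True)) - 2*cos(3*a)/3


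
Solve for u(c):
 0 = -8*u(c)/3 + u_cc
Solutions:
 u(c) = C1*exp(-2*sqrt(6)*c/3) + C2*exp(2*sqrt(6)*c/3)


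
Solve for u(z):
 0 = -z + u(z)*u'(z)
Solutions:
 u(z) = -sqrt(C1 + z^2)
 u(z) = sqrt(C1 + z^2)


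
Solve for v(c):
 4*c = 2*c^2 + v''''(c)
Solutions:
 v(c) = C1 + C2*c + C3*c^2 + C4*c^3 - c^6/180 + c^5/30


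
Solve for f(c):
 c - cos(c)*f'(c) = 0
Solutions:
 f(c) = C1 + Integral(c/cos(c), c)


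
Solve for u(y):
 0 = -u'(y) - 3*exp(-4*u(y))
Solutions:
 u(y) = log(-I*(C1 - 12*y)^(1/4))
 u(y) = log(I*(C1 - 12*y)^(1/4))
 u(y) = log(-(C1 - 12*y)^(1/4))
 u(y) = log(C1 - 12*y)/4


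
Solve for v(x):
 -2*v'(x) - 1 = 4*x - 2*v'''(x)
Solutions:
 v(x) = C1 + C2*exp(-x) + C3*exp(x) - x^2 - x/2


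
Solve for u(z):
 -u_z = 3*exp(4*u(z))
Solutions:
 u(z) = log(-I*(1/(C1 + 12*z))^(1/4))
 u(z) = log(I*(1/(C1 + 12*z))^(1/4))
 u(z) = log(-(1/(C1 + 12*z))^(1/4))
 u(z) = log(1/(C1 + 12*z))/4


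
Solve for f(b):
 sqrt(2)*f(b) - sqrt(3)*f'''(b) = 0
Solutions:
 f(b) = C3*exp(2^(1/6)*3^(5/6)*b/3) + (C1*sin(2^(1/6)*3^(1/3)*b/2) + C2*cos(2^(1/6)*3^(1/3)*b/2))*exp(-2^(1/6)*3^(5/6)*b/6)


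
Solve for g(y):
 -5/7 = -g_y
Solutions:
 g(y) = C1 + 5*y/7


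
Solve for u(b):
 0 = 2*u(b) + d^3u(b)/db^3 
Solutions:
 u(b) = C3*exp(-2^(1/3)*b) + (C1*sin(2^(1/3)*sqrt(3)*b/2) + C2*cos(2^(1/3)*sqrt(3)*b/2))*exp(2^(1/3)*b/2)


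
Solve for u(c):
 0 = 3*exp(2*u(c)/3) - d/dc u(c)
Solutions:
 u(c) = 3*log(-sqrt(-1/(C1 + 3*c))) - 3*log(2) + 3*log(6)/2
 u(c) = 3*log(-1/(C1 + 3*c))/2 - 3*log(2) + 3*log(6)/2


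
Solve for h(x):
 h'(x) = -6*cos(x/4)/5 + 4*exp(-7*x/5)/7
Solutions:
 h(x) = C1 - 24*sin(x/4)/5 - 20*exp(-7*x/5)/49


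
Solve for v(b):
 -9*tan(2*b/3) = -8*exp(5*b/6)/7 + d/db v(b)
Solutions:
 v(b) = C1 + 48*exp(5*b/6)/35 + 27*log(cos(2*b/3))/2


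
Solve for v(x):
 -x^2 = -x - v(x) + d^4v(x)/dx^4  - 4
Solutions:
 v(x) = C1*exp(-x) + C2*exp(x) + C3*sin(x) + C4*cos(x) + x^2 - x - 4


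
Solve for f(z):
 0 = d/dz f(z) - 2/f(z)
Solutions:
 f(z) = -sqrt(C1 + 4*z)
 f(z) = sqrt(C1 + 4*z)


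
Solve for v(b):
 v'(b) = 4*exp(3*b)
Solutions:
 v(b) = C1 + 4*exp(3*b)/3


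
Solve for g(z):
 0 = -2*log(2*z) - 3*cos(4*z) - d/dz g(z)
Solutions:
 g(z) = C1 - 2*z*log(z) - 2*z*log(2) + 2*z - 3*sin(4*z)/4


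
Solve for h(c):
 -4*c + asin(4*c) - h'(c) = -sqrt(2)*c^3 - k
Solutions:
 h(c) = C1 + sqrt(2)*c^4/4 - 2*c^2 + c*k + c*asin(4*c) + sqrt(1 - 16*c^2)/4


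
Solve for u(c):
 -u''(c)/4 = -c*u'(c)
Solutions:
 u(c) = C1 + C2*erfi(sqrt(2)*c)


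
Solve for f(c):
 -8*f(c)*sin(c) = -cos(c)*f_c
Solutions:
 f(c) = C1/cos(c)^8


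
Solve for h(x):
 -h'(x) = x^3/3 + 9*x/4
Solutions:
 h(x) = C1 - x^4/12 - 9*x^2/8


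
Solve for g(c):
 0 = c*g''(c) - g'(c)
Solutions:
 g(c) = C1 + C2*c^2


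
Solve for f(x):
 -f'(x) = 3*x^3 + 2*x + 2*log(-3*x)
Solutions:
 f(x) = C1 - 3*x^4/4 - x^2 - 2*x*log(-x) + 2*x*(1 - log(3))


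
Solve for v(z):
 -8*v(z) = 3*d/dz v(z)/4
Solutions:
 v(z) = C1*exp(-32*z/3)


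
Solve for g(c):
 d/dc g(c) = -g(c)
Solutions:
 g(c) = C1*exp(-c)


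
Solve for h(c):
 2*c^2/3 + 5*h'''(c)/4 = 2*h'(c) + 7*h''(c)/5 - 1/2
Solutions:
 h(c) = C1 + C2*exp(2*c*(7 - sqrt(299))/25) + C3*exp(2*c*(7 + sqrt(299))/25) + c^3/9 - 7*c^2/30 + 149*c/150


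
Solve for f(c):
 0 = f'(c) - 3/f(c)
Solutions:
 f(c) = -sqrt(C1 + 6*c)
 f(c) = sqrt(C1 + 6*c)


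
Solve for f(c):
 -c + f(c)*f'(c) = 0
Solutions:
 f(c) = -sqrt(C1 + c^2)
 f(c) = sqrt(C1 + c^2)


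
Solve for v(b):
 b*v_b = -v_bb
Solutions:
 v(b) = C1 + C2*erf(sqrt(2)*b/2)


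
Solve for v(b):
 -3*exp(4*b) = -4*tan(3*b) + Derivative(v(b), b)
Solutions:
 v(b) = C1 - 3*exp(4*b)/4 - 4*log(cos(3*b))/3


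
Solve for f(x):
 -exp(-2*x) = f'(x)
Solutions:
 f(x) = C1 + exp(-2*x)/2


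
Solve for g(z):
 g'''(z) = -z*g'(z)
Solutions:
 g(z) = C1 + Integral(C2*airyai(-z) + C3*airybi(-z), z)


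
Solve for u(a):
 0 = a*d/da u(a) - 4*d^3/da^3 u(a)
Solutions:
 u(a) = C1 + Integral(C2*airyai(2^(1/3)*a/2) + C3*airybi(2^(1/3)*a/2), a)


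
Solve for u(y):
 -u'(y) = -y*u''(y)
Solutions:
 u(y) = C1 + C2*y^2


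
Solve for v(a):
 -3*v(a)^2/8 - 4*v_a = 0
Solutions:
 v(a) = 32/(C1 + 3*a)


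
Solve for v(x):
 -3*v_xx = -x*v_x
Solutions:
 v(x) = C1 + C2*erfi(sqrt(6)*x/6)


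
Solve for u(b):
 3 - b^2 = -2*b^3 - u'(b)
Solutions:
 u(b) = C1 - b^4/2 + b^3/3 - 3*b


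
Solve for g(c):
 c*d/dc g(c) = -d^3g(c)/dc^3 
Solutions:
 g(c) = C1 + Integral(C2*airyai(-c) + C3*airybi(-c), c)


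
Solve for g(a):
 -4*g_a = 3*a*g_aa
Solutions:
 g(a) = C1 + C2/a^(1/3)


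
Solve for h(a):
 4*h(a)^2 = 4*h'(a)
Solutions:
 h(a) = -1/(C1 + a)


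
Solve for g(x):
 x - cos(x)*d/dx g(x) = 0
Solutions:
 g(x) = C1 + Integral(x/cos(x), x)


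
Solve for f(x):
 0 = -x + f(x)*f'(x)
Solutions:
 f(x) = -sqrt(C1 + x^2)
 f(x) = sqrt(C1 + x^2)


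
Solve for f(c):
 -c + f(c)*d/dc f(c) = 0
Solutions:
 f(c) = -sqrt(C1 + c^2)
 f(c) = sqrt(C1 + c^2)


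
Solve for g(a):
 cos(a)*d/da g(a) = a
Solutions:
 g(a) = C1 + Integral(a/cos(a), a)


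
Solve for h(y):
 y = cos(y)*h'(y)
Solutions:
 h(y) = C1 + Integral(y/cos(y), y)


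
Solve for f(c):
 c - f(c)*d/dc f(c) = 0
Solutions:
 f(c) = -sqrt(C1 + c^2)
 f(c) = sqrt(C1 + c^2)


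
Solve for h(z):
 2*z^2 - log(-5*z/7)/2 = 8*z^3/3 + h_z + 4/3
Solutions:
 h(z) = C1 - 2*z^4/3 + 2*z^3/3 - z*log(-z)/2 + z*(-log(5) - 5/6 + log(35)/2)


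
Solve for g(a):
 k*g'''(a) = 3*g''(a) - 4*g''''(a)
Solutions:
 g(a) = C1 + C2*a + C3*exp(a*(-k + sqrt(k^2 + 48))/8) + C4*exp(-a*(k + sqrt(k^2 + 48))/8)


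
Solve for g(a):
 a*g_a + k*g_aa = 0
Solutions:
 g(a) = C1 + C2*sqrt(k)*erf(sqrt(2)*a*sqrt(1/k)/2)


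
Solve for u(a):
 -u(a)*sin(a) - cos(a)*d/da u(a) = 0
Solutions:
 u(a) = C1*cos(a)


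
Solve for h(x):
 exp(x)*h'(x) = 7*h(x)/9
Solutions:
 h(x) = C1*exp(-7*exp(-x)/9)


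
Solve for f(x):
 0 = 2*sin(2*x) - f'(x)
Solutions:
 f(x) = C1 - cos(2*x)


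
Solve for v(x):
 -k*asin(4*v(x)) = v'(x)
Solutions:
 Integral(1/asin(4*_y), (_y, v(x))) = C1 - k*x


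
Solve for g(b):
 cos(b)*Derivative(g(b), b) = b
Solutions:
 g(b) = C1 + Integral(b/cos(b), b)


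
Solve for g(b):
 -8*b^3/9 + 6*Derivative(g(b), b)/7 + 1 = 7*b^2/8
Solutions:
 g(b) = C1 + 7*b^4/27 + 49*b^3/144 - 7*b/6


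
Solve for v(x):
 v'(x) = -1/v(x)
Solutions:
 v(x) = -sqrt(C1 - 2*x)
 v(x) = sqrt(C1 - 2*x)


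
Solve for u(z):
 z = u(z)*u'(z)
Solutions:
 u(z) = -sqrt(C1 + z^2)
 u(z) = sqrt(C1 + z^2)


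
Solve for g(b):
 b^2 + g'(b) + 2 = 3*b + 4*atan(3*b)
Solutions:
 g(b) = C1 - b^3/3 + 3*b^2/2 + 4*b*atan(3*b) - 2*b - 2*log(9*b^2 + 1)/3


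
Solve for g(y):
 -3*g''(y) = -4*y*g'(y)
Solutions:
 g(y) = C1 + C2*erfi(sqrt(6)*y/3)


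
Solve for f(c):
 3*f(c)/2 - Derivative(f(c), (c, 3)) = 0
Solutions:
 f(c) = C3*exp(2^(2/3)*3^(1/3)*c/2) + (C1*sin(2^(2/3)*3^(5/6)*c/4) + C2*cos(2^(2/3)*3^(5/6)*c/4))*exp(-2^(2/3)*3^(1/3)*c/4)


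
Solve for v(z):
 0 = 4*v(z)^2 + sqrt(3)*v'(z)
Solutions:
 v(z) = 3/(C1 + 4*sqrt(3)*z)


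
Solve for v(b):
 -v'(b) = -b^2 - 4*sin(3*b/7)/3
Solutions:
 v(b) = C1 + b^3/3 - 28*cos(3*b/7)/9


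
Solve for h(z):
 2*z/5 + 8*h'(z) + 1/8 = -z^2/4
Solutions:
 h(z) = C1 - z^3/96 - z^2/40 - z/64


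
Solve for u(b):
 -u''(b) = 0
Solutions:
 u(b) = C1 + C2*b


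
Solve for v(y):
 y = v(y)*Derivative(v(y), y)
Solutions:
 v(y) = -sqrt(C1 + y^2)
 v(y) = sqrt(C1 + y^2)


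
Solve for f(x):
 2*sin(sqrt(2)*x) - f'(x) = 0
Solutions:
 f(x) = C1 - sqrt(2)*cos(sqrt(2)*x)


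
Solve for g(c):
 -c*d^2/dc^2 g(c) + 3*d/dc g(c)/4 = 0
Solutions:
 g(c) = C1 + C2*c^(7/4)


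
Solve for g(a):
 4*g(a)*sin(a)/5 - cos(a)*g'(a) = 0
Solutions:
 g(a) = C1/cos(a)^(4/5)


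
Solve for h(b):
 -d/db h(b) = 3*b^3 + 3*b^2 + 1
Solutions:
 h(b) = C1 - 3*b^4/4 - b^3 - b


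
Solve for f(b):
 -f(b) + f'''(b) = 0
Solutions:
 f(b) = C3*exp(b) + (C1*sin(sqrt(3)*b/2) + C2*cos(sqrt(3)*b/2))*exp(-b/2)


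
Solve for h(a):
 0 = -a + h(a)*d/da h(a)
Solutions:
 h(a) = -sqrt(C1 + a^2)
 h(a) = sqrt(C1 + a^2)


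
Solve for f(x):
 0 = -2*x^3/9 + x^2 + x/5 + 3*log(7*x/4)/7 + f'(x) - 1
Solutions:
 f(x) = C1 + x^4/18 - x^3/3 - x^2/10 - 3*x*log(x)/7 - 3*x*log(7)/7 + 6*x*log(2)/7 + 10*x/7


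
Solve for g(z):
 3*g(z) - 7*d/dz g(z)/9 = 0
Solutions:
 g(z) = C1*exp(27*z/7)


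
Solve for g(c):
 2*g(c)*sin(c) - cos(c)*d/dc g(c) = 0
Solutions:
 g(c) = C1/cos(c)^2


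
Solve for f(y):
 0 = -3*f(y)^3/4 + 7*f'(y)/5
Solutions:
 f(y) = -sqrt(14)*sqrt(-1/(C1 + 15*y))
 f(y) = sqrt(14)*sqrt(-1/(C1 + 15*y))


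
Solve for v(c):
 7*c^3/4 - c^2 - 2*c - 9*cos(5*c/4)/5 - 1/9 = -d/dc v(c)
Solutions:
 v(c) = C1 - 7*c^4/16 + c^3/3 + c^2 + c/9 + 36*sin(5*c/4)/25


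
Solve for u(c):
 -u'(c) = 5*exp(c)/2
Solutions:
 u(c) = C1 - 5*exp(c)/2


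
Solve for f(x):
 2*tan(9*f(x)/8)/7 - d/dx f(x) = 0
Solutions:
 f(x) = -8*asin(C1*exp(9*x/28))/9 + 8*pi/9
 f(x) = 8*asin(C1*exp(9*x/28))/9


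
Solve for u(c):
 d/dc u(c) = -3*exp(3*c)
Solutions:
 u(c) = C1 - exp(3*c)


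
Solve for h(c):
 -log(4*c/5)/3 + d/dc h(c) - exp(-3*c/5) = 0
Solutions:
 h(c) = C1 + c*log(c)/3 + c*(-log(5) - 1 + 2*log(2))/3 - 5*exp(-3*c/5)/3


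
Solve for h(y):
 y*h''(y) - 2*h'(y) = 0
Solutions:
 h(y) = C1 + C2*y^3


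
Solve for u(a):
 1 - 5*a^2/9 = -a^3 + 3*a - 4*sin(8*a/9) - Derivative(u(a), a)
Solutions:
 u(a) = C1 - a^4/4 + 5*a^3/27 + 3*a^2/2 - a + 9*cos(8*a/9)/2


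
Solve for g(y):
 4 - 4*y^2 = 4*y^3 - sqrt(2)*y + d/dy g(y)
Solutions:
 g(y) = C1 - y^4 - 4*y^3/3 + sqrt(2)*y^2/2 + 4*y


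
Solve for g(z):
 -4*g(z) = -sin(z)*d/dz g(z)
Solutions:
 g(z) = C1*(cos(z)^2 - 2*cos(z) + 1)/(cos(z)^2 + 2*cos(z) + 1)


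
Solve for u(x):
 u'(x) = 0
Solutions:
 u(x) = C1


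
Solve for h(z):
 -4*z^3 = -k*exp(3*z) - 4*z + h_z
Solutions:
 h(z) = C1 + k*exp(3*z)/3 - z^4 + 2*z^2


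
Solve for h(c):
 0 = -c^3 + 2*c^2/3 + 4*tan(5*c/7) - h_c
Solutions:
 h(c) = C1 - c^4/4 + 2*c^3/9 - 28*log(cos(5*c/7))/5


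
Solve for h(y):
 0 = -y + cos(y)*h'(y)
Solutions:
 h(y) = C1 + Integral(y/cos(y), y)


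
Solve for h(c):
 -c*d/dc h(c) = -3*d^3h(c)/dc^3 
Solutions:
 h(c) = C1 + Integral(C2*airyai(3^(2/3)*c/3) + C3*airybi(3^(2/3)*c/3), c)


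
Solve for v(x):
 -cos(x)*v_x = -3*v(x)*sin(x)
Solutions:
 v(x) = C1/cos(x)^3


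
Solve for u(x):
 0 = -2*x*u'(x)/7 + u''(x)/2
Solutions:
 u(x) = C1 + C2*erfi(sqrt(14)*x/7)


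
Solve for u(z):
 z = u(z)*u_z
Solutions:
 u(z) = -sqrt(C1 + z^2)
 u(z) = sqrt(C1 + z^2)


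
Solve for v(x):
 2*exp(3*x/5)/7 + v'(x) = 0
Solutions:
 v(x) = C1 - 10*exp(3*x/5)/21


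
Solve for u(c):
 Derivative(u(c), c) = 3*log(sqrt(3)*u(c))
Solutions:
 -2*Integral(1/(2*log(_y) + log(3)), (_y, u(c)))/3 = C1 - c


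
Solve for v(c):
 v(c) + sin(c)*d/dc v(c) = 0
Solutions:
 v(c) = C1*sqrt(cos(c) + 1)/sqrt(cos(c) - 1)


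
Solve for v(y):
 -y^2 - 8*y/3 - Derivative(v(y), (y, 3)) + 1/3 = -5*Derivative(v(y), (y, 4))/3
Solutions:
 v(y) = C1 + C2*y + C3*y^2 + C4*exp(3*y/5) - y^5/60 - y^4/4 - 29*y^3/18


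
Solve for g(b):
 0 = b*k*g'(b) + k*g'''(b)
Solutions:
 g(b) = C1 + Integral(C2*airyai(-b) + C3*airybi(-b), b)


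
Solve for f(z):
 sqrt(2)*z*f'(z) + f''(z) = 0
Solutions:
 f(z) = C1 + C2*erf(2^(3/4)*z/2)


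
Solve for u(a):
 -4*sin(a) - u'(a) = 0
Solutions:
 u(a) = C1 + 4*cos(a)


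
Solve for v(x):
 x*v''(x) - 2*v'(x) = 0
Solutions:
 v(x) = C1 + C2*x^3


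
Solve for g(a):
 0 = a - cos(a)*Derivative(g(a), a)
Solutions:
 g(a) = C1 + Integral(a/cos(a), a)


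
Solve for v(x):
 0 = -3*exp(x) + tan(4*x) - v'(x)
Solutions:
 v(x) = C1 - 3*exp(x) - log(cos(4*x))/4


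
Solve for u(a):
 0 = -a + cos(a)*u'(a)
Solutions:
 u(a) = C1 + Integral(a/cos(a), a)


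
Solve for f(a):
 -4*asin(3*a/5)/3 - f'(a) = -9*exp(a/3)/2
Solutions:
 f(a) = C1 - 4*a*asin(3*a/5)/3 - 4*sqrt(25 - 9*a^2)/9 + 27*exp(a/3)/2


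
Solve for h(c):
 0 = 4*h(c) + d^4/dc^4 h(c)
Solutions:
 h(c) = (C1*sin(c) + C2*cos(c))*exp(-c) + (C3*sin(c) + C4*cos(c))*exp(c)


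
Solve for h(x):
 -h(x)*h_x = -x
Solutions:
 h(x) = -sqrt(C1 + x^2)
 h(x) = sqrt(C1 + x^2)


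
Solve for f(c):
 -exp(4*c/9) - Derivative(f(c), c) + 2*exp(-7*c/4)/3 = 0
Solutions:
 f(c) = C1 - 9*exp(4*c/9)/4 - 8*exp(-7*c/4)/21


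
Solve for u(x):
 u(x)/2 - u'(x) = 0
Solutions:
 u(x) = C1*exp(x/2)


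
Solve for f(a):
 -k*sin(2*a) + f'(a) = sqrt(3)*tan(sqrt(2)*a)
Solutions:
 f(a) = C1 - k*cos(2*a)/2 - sqrt(6)*log(cos(sqrt(2)*a))/2


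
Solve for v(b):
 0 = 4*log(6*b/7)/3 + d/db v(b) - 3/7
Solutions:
 v(b) = C1 - 4*b*log(b)/3 - 4*b*log(6)/3 + 37*b/21 + 4*b*log(7)/3


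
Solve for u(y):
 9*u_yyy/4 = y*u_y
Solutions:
 u(y) = C1 + Integral(C2*airyai(2^(2/3)*3^(1/3)*y/3) + C3*airybi(2^(2/3)*3^(1/3)*y/3), y)


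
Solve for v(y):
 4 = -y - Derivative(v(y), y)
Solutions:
 v(y) = C1 - y^2/2 - 4*y


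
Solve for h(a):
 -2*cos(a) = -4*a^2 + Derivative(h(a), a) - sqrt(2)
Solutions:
 h(a) = C1 + 4*a^3/3 + sqrt(2)*a - 2*sin(a)


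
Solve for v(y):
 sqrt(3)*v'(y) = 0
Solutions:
 v(y) = C1


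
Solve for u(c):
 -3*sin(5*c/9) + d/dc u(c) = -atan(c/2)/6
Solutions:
 u(c) = C1 - c*atan(c/2)/6 + log(c^2 + 4)/6 - 27*cos(5*c/9)/5


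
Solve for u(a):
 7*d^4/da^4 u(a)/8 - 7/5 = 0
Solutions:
 u(a) = C1 + C2*a + C3*a^2 + C4*a^3 + a^4/15


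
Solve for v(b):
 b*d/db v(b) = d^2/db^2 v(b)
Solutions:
 v(b) = C1 + C2*erfi(sqrt(2)*b/2)


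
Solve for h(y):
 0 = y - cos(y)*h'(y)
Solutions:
 h(y) = C1 + Integral(y/cos(y), y)


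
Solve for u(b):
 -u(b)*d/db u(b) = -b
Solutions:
 u(b) = -sqrt(C1 + b^2)
 u(b) = sqrt(C1 + b^2)


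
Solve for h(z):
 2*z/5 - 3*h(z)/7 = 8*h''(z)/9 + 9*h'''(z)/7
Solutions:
 h(z) = C1*exp(z*(-224 + 6272*2^(1/3)/(2187*sqrt(5485433) + 5134201)^(1/3) + 2^(2/3)*(2187*sqrt(5485433) + 5134201)^(1/3))/972)*sin(2^(1/3)*sqrt(3)*z*(-2^(1/3)*(2187*sqrt(5485433) + 5134201)^(1/3) + 6272/(2187*sqrt(5485433) + 5134201)^(1/3))/972) + C2*exp(z*(-224 + 6272*2^(1/3)/(2187*sqrt(5485433) + 5134201)^(1/3) + 2^(2/3)*(2187*sqrt(5485433) + 5134201)^(1/3))/972)*cos(2^(1/3)*sqrt(3)*z*(-2^(1/3)*(2187*sqrt(5485433) + 5134201)^(1/3) + 6272/(2187*sqrt(5485433) + 5134201)^(1/3))/972) + C3*exp(-z*(6272*2^(1/3)/(2187*sqrt(5485433) + 5134201)^(1/3) + 112 + 2^(2/3)*(2187*sqrt(5485433) + 5134201)^(1/3))/486) + 14*z/15


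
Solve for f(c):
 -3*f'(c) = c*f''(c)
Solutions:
 f(c) = C1 + C2/c^2


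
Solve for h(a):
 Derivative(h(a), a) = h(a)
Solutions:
 h(a) = C1*exp(a)


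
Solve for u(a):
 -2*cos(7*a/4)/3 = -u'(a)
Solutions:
 u(a) = C1 + 8*sin(7*a/4)/21


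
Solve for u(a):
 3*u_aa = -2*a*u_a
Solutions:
 u(a) = C1 + C2*erf(sqrt(3)*a/3)


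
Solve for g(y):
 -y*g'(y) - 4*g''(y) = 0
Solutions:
 g(y) = C1 + C2*erf(sqrt(2)*y/4)
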